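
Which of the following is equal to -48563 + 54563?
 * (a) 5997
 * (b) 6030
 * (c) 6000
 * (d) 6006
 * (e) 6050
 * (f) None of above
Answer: c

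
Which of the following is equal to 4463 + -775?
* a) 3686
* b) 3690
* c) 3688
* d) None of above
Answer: c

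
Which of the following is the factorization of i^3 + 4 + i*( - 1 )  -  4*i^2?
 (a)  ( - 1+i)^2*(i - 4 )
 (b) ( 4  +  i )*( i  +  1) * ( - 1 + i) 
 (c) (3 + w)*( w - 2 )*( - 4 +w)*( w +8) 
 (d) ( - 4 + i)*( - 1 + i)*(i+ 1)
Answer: d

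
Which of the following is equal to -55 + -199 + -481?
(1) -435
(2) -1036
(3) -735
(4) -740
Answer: 3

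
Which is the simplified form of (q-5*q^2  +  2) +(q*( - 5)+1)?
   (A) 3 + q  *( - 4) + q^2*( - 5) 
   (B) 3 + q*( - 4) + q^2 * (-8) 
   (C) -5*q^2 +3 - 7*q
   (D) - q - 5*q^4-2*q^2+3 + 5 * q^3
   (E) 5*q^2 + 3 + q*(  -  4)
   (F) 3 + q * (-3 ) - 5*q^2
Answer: A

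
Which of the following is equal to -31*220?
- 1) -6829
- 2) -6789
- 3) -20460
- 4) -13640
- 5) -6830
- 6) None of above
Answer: 6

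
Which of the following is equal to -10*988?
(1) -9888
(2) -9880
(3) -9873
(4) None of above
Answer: 2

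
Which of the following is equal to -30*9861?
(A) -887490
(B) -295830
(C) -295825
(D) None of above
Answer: B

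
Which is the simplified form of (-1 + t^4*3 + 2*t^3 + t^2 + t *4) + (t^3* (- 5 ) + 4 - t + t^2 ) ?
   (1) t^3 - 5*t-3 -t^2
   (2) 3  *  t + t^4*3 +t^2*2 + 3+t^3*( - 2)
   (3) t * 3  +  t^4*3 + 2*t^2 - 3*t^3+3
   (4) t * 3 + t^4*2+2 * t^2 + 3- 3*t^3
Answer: 3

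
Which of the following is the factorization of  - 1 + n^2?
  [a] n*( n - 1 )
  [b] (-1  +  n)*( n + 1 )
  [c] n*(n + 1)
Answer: b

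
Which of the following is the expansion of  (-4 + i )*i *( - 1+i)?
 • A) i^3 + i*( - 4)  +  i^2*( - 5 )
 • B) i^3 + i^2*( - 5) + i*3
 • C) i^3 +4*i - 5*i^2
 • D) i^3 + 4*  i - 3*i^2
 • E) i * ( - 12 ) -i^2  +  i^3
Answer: C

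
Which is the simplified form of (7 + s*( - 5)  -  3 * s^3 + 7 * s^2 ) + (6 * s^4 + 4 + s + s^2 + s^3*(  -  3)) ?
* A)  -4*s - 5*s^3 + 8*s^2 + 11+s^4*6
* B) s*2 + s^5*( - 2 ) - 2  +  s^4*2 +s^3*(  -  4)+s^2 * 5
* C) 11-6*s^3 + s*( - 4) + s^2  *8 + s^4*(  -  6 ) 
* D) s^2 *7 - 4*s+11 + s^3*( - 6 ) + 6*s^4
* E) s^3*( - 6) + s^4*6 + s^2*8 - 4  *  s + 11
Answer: E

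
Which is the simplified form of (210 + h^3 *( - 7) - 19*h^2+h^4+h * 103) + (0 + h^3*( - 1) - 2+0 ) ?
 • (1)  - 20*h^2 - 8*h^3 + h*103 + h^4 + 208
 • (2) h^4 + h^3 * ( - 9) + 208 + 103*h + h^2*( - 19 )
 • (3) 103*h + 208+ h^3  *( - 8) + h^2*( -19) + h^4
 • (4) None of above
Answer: 3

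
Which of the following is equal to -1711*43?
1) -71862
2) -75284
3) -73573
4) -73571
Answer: 3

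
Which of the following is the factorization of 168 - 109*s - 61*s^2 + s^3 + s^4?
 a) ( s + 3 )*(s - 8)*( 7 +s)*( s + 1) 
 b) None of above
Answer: b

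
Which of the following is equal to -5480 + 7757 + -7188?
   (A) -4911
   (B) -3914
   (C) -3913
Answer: A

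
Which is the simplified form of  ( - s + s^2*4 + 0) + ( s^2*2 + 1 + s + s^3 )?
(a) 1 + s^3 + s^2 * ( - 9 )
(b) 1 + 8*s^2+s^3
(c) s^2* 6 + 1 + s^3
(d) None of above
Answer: c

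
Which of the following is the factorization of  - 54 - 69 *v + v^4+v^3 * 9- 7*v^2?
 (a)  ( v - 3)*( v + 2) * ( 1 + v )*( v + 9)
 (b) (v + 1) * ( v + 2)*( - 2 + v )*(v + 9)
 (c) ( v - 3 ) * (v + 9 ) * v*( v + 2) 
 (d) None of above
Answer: a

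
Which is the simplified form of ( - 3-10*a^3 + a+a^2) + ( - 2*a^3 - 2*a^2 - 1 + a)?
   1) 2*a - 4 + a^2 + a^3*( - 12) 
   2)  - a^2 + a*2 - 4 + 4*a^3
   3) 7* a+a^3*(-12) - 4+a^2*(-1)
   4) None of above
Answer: 4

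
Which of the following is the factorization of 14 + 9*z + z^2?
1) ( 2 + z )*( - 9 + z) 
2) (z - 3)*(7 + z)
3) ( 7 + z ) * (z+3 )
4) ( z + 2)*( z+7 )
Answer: 4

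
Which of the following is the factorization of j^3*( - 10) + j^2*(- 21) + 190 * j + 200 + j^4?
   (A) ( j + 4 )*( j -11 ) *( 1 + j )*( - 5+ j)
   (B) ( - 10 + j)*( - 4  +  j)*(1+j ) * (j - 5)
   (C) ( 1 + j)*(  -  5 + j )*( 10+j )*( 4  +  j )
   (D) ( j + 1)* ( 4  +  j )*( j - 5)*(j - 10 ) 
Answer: D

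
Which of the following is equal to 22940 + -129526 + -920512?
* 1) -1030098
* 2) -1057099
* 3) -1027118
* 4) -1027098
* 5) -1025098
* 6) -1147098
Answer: 4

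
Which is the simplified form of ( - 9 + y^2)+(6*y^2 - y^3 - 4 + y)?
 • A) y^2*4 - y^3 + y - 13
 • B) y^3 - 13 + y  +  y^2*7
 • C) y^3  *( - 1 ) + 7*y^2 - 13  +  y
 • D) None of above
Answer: C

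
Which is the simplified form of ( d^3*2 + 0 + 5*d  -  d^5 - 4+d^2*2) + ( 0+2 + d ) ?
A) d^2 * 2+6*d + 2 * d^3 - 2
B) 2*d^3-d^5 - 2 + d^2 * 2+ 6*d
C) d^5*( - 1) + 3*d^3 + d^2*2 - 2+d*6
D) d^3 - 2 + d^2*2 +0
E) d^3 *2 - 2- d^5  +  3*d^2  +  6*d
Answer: B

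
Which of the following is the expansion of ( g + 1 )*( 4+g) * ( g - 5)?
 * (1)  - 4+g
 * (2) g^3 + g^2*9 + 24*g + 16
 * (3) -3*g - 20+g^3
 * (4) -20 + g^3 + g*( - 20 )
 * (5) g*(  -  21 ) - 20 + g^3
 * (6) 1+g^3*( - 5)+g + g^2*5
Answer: 5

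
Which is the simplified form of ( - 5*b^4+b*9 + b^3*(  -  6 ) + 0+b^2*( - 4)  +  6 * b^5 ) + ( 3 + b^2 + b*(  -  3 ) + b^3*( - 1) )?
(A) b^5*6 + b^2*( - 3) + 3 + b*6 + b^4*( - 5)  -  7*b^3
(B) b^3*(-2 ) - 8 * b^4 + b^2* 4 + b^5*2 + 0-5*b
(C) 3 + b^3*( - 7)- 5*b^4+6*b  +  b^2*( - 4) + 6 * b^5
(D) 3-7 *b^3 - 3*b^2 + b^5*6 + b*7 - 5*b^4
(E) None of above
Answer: A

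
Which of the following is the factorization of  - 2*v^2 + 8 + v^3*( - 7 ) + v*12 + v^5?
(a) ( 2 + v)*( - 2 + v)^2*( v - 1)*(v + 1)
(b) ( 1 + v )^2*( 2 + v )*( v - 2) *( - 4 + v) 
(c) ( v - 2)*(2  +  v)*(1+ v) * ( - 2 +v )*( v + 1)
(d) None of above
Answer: c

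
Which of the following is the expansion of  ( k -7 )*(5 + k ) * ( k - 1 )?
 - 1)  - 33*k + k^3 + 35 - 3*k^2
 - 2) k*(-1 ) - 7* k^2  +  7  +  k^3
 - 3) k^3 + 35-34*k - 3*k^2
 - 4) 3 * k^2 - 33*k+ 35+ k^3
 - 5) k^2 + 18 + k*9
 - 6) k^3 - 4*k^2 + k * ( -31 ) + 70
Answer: 1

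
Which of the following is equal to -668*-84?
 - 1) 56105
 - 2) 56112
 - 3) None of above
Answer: 2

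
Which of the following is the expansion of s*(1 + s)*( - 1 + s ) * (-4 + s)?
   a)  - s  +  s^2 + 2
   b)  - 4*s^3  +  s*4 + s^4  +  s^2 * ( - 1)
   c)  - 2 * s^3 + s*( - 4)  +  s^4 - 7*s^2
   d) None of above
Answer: b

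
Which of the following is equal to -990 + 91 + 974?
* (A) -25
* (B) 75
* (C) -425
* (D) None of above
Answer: B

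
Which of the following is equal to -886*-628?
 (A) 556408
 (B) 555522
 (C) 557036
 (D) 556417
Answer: A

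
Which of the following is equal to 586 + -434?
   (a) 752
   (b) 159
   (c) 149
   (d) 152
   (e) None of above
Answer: d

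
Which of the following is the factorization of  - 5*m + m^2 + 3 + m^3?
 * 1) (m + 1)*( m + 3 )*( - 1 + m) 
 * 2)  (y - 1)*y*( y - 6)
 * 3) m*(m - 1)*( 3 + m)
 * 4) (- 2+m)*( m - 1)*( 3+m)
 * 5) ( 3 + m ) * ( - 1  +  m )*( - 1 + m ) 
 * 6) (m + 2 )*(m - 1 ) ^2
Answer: 5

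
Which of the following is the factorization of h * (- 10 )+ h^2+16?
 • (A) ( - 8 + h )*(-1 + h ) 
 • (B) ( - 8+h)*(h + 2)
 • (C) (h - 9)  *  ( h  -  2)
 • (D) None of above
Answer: D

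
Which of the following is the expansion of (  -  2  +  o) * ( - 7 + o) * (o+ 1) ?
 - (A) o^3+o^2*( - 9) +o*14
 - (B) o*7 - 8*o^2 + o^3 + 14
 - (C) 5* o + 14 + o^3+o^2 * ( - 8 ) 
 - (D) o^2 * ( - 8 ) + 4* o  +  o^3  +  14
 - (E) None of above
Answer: C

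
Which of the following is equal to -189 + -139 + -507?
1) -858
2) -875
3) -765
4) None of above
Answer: 4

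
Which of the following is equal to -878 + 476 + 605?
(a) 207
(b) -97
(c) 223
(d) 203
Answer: d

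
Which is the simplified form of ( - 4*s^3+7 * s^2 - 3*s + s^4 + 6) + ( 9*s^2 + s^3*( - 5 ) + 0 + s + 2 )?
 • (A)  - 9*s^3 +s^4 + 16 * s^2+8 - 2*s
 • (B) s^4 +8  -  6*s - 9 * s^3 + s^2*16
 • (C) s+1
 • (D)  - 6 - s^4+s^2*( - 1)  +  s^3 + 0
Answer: A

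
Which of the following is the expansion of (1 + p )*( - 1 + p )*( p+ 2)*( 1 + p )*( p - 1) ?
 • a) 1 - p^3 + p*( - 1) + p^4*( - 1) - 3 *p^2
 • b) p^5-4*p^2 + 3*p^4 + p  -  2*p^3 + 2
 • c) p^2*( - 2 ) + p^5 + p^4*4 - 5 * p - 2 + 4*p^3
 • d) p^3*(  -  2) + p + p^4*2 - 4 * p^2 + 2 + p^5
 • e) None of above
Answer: d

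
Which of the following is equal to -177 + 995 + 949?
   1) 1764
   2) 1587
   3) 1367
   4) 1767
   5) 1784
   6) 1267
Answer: 4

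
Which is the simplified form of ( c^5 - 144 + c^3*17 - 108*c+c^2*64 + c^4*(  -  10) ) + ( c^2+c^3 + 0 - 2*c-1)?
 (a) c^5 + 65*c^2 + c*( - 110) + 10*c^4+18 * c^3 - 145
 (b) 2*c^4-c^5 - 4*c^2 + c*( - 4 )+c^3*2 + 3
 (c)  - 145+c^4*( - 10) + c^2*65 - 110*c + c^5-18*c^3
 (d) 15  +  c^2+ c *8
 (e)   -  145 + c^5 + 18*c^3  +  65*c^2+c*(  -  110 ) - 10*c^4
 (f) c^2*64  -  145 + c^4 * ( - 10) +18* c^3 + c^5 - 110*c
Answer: e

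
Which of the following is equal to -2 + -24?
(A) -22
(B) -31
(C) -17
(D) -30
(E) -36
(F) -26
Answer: F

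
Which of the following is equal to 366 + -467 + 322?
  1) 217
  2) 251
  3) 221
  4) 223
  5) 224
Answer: 3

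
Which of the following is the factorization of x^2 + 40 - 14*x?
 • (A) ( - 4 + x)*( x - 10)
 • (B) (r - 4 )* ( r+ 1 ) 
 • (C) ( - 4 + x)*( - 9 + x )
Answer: A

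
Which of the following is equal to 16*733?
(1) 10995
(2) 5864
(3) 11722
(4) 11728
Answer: 4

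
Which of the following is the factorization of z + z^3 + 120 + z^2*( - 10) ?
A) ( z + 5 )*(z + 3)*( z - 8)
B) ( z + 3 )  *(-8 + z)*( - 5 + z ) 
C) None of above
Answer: B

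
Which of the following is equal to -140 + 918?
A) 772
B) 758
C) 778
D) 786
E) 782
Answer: C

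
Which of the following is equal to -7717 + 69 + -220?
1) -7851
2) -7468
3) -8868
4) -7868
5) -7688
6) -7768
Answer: 4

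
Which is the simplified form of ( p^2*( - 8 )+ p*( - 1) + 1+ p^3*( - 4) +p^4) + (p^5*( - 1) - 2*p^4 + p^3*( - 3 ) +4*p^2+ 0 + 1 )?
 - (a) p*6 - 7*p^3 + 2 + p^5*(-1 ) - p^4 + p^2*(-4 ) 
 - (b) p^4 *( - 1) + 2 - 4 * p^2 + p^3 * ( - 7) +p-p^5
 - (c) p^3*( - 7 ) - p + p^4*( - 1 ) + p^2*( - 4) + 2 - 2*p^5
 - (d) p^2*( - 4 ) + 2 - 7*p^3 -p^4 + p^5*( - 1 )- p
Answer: d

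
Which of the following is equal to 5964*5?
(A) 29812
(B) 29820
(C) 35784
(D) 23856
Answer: B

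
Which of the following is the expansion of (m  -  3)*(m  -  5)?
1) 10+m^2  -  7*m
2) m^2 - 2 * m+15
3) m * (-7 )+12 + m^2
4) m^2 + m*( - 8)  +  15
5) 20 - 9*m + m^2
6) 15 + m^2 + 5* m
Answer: 4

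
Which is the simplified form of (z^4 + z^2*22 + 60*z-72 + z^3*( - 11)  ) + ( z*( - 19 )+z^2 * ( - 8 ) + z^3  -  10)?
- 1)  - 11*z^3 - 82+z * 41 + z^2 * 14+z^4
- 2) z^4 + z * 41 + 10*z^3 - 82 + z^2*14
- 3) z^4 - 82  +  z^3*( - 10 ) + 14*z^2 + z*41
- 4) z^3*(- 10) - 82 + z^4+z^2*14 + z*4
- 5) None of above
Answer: 3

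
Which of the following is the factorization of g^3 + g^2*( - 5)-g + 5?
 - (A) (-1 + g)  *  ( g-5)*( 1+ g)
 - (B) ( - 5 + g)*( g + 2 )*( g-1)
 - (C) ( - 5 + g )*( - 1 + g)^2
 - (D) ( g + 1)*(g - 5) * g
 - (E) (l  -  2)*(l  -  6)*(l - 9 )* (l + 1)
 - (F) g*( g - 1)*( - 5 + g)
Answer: A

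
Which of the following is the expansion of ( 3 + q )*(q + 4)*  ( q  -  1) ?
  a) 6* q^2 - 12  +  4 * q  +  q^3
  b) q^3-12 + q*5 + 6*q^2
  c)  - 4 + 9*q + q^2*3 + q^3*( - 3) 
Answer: b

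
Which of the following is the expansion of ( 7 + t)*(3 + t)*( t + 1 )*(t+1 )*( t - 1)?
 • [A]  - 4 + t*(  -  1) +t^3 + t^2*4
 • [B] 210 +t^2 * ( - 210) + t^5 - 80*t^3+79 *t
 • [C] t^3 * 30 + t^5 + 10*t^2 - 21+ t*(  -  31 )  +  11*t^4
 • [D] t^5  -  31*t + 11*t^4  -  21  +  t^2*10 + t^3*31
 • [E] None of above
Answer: C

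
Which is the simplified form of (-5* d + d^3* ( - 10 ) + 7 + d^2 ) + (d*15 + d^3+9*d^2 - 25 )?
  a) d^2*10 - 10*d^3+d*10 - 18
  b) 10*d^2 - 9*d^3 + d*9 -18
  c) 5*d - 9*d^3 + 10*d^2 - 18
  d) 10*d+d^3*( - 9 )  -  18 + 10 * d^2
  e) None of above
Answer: d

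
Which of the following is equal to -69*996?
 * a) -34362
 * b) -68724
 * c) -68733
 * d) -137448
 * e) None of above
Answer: b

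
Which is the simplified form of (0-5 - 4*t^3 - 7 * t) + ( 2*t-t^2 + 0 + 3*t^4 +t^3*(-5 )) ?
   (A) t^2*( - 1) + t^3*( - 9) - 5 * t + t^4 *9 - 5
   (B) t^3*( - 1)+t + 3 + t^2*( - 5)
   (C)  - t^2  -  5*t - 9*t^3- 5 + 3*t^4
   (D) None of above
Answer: C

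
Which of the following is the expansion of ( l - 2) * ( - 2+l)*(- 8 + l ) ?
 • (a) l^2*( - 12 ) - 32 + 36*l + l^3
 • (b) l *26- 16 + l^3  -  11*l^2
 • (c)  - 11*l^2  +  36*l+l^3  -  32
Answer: a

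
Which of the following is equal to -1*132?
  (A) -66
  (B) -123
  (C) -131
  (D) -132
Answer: D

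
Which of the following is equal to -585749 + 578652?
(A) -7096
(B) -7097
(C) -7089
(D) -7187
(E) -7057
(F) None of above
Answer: B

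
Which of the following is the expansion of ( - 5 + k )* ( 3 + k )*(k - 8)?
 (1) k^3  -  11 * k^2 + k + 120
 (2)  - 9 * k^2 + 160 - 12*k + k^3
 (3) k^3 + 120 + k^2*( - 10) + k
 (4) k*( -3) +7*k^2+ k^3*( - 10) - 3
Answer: 3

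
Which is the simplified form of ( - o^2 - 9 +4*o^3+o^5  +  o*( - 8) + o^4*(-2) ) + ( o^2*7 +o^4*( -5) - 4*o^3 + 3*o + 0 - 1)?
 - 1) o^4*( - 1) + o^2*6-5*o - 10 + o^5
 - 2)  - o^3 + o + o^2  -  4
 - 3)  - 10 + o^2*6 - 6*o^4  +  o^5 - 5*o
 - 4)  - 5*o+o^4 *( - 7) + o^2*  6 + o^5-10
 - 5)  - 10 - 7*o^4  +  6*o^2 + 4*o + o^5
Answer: 4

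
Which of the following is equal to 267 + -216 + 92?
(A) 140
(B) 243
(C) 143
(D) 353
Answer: C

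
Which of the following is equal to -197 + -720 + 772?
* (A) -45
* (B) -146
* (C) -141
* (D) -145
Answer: D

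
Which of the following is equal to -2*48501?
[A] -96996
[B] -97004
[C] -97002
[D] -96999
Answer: C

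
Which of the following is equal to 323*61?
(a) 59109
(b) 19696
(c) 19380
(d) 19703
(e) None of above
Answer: d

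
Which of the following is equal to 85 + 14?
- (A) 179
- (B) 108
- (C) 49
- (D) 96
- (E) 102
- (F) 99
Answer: F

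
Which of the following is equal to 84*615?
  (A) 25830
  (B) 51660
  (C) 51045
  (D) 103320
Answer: B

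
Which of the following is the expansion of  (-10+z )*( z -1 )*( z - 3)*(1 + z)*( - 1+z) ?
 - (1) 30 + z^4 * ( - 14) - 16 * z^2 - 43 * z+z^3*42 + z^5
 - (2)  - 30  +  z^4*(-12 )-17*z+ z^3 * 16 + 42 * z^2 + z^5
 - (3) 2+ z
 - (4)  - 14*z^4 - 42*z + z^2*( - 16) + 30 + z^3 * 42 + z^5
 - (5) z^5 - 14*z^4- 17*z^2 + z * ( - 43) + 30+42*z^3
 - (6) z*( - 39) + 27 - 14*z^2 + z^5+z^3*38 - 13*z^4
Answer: 1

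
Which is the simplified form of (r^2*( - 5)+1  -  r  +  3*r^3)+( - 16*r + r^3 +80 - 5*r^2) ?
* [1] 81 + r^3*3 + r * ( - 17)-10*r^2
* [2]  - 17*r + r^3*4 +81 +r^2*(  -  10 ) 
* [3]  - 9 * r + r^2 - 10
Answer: 2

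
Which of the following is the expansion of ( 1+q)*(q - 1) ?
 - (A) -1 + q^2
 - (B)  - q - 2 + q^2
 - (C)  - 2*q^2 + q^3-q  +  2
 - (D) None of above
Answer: A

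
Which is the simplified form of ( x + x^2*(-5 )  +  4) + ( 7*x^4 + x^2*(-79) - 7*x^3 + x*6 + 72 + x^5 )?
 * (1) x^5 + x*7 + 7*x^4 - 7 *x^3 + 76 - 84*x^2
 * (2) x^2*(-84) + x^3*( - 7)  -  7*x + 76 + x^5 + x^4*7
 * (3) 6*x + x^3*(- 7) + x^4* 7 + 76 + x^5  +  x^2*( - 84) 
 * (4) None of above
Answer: 1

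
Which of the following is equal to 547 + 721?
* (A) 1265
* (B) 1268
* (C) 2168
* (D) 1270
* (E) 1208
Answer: B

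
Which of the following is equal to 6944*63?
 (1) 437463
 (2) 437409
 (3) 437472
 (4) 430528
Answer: 3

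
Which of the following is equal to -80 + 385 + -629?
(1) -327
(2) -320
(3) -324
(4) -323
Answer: 3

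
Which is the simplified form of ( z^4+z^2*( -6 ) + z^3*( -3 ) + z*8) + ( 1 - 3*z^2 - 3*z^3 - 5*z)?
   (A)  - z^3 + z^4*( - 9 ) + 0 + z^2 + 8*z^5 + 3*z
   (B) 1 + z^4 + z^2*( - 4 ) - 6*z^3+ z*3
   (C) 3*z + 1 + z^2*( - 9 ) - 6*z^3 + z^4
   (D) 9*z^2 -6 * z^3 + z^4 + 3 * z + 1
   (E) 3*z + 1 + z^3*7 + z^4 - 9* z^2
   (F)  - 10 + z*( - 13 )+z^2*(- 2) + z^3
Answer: C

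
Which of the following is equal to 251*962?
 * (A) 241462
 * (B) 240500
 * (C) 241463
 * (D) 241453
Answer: A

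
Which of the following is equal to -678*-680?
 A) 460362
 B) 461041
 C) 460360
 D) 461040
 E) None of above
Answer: D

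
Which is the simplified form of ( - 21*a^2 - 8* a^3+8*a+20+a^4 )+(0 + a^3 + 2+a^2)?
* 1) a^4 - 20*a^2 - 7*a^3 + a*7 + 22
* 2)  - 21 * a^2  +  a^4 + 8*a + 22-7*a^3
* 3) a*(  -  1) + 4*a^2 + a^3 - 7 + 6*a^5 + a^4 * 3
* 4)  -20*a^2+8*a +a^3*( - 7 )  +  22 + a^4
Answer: 4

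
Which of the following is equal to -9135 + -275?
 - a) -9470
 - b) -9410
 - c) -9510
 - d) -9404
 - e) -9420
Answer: b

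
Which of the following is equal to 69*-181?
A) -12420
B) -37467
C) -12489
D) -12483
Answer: C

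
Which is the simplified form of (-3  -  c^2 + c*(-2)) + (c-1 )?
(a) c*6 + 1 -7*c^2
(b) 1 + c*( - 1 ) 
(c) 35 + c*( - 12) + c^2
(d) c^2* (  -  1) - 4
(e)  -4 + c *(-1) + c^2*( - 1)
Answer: e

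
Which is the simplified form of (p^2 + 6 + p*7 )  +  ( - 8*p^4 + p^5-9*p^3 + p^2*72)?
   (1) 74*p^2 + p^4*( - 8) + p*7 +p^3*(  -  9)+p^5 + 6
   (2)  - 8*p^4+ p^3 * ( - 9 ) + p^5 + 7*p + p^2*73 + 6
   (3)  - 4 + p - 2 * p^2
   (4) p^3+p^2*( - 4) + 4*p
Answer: 2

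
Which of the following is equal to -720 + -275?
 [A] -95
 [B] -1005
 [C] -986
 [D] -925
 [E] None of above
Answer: E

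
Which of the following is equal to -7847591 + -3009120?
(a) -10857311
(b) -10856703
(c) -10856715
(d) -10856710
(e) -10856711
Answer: e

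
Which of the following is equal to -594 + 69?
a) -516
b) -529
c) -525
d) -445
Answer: c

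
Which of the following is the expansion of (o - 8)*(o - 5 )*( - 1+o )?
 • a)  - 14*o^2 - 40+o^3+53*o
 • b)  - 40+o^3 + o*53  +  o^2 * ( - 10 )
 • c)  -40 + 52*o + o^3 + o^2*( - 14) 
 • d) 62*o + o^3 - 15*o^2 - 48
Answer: a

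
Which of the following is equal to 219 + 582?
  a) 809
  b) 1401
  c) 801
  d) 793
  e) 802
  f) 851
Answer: c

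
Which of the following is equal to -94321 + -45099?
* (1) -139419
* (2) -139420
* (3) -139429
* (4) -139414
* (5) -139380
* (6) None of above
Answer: 2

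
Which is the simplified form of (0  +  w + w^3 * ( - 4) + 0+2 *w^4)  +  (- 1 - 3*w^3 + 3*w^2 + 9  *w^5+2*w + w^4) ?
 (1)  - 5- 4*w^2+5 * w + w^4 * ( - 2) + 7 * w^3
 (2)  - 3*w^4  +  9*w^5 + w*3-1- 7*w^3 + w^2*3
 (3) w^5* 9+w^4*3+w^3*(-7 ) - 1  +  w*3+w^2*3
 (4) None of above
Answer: 3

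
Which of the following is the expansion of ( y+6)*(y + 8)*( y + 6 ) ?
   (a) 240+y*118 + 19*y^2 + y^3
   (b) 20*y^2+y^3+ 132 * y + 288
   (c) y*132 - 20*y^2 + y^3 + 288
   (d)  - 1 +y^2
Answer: b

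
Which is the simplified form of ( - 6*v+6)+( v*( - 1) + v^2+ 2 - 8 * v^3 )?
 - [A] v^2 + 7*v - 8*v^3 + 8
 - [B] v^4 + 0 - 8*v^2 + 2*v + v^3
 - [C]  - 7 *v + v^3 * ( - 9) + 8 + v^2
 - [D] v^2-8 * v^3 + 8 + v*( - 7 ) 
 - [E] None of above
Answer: D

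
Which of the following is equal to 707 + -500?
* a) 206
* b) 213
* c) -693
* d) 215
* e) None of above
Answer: e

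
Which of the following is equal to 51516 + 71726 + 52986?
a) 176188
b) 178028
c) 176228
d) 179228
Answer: c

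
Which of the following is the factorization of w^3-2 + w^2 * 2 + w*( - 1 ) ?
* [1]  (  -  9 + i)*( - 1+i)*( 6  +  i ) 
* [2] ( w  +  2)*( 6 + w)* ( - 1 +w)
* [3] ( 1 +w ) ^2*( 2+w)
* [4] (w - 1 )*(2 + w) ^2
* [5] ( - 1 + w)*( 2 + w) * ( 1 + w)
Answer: 5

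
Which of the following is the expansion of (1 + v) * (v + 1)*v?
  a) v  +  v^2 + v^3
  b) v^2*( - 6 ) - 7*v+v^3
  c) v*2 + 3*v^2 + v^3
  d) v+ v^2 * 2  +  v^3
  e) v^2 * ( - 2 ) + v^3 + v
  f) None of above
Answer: d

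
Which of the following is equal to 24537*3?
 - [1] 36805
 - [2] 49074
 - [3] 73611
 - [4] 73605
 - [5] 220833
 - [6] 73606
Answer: 3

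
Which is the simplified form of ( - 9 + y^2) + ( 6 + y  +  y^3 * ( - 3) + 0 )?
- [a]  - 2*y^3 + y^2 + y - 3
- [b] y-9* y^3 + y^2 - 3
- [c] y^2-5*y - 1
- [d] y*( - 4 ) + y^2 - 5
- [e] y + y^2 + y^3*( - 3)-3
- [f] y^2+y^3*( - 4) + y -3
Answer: e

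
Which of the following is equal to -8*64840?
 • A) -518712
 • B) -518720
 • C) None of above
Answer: B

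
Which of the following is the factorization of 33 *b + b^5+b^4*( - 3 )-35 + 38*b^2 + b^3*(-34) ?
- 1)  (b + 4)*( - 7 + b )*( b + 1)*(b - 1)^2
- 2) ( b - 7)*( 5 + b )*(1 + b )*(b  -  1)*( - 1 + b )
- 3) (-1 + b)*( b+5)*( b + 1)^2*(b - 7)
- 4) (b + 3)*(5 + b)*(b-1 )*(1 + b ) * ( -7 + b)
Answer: 2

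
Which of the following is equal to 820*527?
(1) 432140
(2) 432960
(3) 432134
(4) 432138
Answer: 1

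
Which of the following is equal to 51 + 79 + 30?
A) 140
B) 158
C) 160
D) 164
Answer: C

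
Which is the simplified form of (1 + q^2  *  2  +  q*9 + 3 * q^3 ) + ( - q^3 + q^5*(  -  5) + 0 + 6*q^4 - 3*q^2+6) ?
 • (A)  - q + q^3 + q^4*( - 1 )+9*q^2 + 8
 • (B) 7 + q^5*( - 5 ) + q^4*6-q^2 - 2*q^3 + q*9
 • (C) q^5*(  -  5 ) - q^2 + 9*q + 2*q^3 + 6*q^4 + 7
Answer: C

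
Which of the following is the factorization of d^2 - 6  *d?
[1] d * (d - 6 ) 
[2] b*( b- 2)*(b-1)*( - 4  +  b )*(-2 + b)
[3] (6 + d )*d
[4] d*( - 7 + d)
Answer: 1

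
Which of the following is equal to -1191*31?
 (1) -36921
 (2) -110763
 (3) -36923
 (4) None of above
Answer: 1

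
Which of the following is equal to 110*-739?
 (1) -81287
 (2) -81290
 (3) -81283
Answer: 2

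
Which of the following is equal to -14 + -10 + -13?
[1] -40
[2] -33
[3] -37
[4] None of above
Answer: 3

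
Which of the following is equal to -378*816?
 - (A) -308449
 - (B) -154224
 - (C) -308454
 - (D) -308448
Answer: D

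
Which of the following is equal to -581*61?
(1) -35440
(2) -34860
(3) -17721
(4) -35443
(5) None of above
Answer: 5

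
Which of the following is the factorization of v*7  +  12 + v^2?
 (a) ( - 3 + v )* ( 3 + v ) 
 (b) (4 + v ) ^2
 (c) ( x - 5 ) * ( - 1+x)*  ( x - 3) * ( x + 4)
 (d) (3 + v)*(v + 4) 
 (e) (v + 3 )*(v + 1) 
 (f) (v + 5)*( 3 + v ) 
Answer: d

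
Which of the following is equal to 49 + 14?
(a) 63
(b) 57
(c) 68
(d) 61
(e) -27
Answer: a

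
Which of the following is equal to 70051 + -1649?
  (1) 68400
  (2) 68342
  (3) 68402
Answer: 3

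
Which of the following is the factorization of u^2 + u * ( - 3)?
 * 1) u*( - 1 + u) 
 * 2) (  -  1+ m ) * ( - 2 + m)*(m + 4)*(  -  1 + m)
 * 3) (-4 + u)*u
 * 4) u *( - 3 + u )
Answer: 4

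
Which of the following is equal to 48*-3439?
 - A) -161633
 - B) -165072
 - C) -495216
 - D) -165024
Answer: B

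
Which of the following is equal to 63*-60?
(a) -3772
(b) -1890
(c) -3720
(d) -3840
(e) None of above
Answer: e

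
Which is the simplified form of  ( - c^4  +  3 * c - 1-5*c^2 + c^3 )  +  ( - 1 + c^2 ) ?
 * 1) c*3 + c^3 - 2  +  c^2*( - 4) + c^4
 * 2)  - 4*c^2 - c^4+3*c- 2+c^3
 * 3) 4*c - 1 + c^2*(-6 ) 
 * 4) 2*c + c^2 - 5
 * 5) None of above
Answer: 2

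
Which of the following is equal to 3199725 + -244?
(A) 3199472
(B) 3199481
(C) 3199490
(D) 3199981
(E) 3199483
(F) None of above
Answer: B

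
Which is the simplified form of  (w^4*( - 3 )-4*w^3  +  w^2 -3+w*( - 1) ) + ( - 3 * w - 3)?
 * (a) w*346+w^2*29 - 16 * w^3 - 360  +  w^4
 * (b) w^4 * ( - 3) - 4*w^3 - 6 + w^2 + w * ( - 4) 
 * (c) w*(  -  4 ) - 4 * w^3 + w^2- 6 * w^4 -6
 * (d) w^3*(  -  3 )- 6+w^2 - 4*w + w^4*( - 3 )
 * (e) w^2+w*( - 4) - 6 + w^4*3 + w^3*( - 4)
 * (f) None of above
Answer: b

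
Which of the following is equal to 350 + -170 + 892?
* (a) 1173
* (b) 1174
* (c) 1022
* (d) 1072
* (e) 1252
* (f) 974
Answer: d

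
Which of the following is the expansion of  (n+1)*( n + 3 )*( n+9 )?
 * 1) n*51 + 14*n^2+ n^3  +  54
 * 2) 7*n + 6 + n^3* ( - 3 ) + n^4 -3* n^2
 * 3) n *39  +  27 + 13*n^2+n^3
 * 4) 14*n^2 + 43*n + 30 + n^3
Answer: 3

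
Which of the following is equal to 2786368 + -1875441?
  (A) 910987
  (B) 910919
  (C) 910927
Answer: C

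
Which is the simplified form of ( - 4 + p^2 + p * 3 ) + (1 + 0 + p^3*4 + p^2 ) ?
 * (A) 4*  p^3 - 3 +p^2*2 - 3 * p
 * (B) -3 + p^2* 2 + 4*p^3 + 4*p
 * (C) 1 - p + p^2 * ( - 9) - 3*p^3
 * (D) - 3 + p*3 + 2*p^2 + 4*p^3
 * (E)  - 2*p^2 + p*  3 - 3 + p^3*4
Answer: D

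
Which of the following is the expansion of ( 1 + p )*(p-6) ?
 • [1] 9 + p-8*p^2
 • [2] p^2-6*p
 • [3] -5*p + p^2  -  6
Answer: 3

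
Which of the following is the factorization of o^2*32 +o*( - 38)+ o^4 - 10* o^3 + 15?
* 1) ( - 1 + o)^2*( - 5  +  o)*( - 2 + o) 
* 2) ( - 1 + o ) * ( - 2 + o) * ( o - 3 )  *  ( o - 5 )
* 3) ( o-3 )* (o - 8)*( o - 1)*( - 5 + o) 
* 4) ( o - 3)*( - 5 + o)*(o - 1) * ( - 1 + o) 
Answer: 4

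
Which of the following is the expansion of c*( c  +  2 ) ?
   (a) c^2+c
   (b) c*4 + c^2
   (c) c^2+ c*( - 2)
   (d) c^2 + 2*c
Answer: d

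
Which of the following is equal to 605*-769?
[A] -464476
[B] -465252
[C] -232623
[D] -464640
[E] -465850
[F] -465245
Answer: F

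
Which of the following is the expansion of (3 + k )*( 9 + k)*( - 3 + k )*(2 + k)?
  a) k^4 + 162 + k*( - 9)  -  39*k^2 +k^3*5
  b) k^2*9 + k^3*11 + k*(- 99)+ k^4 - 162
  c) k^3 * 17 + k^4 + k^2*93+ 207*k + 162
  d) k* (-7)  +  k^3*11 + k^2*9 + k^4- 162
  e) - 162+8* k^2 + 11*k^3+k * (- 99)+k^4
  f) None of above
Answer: b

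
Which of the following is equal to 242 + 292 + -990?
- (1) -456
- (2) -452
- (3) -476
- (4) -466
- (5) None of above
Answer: 1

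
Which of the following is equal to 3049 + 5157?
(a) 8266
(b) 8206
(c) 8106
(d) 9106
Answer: b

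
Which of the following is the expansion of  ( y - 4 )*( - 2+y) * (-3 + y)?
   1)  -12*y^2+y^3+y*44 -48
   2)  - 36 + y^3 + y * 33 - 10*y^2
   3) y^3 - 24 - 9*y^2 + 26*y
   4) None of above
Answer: 3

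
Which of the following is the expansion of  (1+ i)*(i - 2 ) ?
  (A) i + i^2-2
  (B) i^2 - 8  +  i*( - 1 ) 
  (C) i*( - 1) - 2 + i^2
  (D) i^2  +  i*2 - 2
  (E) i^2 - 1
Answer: C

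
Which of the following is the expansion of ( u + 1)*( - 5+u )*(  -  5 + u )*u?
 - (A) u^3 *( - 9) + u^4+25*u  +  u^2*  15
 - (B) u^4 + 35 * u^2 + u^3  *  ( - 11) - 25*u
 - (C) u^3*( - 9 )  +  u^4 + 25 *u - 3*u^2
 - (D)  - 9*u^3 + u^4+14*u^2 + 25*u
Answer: A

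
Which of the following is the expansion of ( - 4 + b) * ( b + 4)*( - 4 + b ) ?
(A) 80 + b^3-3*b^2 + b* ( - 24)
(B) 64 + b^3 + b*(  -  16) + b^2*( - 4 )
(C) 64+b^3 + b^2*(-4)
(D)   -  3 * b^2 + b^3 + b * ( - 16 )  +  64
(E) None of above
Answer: B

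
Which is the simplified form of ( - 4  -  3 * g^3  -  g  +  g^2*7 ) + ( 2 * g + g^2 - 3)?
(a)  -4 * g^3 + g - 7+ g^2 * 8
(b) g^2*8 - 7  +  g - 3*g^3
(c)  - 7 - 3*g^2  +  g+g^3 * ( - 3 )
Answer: b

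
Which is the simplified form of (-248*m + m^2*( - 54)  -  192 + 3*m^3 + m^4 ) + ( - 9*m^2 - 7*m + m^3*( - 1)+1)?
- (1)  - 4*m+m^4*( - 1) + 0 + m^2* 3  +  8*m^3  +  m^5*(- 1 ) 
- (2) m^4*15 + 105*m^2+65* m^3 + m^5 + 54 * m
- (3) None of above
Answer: 3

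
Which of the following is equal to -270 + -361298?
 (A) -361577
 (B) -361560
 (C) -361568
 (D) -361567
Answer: C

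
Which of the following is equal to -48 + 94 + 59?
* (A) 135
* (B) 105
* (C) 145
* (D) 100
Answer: B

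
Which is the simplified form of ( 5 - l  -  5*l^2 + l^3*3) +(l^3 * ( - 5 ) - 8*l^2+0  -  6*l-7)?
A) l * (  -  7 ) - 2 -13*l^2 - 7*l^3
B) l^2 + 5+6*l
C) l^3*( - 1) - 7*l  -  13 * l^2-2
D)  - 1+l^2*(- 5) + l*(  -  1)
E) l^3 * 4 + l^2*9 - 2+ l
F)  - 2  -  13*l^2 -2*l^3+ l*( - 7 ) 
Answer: F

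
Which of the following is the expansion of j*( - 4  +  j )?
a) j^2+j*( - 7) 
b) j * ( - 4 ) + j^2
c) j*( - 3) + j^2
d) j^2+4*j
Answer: b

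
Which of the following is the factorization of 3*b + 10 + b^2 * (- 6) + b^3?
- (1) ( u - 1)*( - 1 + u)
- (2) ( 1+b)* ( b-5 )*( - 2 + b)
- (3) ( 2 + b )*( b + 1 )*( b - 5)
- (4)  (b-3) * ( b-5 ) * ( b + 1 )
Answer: 2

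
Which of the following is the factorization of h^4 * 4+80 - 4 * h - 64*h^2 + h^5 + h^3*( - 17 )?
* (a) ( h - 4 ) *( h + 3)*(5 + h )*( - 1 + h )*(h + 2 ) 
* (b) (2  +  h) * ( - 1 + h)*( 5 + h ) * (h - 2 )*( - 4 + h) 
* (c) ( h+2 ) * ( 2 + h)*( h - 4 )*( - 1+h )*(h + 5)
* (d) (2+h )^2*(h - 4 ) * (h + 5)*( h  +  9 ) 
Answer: c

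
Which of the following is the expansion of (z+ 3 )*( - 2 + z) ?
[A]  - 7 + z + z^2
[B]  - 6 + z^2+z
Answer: B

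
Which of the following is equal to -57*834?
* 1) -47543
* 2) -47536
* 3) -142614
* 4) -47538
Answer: 4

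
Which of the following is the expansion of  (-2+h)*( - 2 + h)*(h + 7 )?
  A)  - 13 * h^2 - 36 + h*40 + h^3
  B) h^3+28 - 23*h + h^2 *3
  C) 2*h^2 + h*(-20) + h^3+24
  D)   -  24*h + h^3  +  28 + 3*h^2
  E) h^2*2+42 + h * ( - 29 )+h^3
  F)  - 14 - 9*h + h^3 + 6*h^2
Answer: D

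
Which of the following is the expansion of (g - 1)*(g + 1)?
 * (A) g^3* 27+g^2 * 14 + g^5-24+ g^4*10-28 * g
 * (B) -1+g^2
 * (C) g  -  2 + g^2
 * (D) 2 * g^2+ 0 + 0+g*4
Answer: B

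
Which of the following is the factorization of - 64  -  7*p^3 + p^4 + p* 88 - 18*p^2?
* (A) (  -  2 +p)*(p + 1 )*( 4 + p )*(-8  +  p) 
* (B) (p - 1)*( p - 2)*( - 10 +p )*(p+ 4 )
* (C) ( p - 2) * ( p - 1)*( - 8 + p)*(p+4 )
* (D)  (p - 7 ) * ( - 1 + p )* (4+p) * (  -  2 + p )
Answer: C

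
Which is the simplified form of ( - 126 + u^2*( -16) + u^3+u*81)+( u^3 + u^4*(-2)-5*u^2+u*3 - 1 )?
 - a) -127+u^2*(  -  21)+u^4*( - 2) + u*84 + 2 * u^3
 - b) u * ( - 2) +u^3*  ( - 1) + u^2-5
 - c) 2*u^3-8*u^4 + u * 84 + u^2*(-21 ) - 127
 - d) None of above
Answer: a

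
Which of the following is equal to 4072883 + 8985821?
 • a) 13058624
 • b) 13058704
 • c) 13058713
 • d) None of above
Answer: b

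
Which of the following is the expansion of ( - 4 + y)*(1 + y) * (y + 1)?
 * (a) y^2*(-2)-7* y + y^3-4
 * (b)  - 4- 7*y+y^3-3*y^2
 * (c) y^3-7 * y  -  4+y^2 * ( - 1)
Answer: a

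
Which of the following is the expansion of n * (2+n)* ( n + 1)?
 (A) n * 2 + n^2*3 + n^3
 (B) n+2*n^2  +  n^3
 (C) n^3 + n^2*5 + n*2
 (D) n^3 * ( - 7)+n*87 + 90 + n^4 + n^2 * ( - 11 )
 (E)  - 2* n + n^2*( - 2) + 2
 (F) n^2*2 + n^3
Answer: A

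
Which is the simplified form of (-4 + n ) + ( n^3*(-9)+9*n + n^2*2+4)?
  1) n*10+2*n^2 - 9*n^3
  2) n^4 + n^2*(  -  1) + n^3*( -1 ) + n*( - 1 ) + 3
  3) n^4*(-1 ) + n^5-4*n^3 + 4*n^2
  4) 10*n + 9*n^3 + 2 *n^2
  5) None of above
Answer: 1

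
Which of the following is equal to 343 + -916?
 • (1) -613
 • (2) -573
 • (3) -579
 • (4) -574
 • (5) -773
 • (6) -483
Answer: 2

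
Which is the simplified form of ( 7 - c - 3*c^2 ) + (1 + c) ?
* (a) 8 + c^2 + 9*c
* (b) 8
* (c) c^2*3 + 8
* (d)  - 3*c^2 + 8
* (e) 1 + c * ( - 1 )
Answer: d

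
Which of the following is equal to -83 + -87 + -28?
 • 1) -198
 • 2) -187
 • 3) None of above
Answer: 1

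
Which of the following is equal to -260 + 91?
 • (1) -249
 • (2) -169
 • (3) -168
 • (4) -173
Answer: 2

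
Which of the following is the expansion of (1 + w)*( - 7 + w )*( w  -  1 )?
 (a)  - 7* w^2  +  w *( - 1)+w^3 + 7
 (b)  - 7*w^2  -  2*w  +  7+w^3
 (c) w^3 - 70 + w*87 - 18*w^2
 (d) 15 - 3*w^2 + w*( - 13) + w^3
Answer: a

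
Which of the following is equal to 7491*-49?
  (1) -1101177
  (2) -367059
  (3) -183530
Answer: 2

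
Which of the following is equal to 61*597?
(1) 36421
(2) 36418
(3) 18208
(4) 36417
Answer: 4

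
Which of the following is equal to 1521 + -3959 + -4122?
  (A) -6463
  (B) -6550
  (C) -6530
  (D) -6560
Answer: D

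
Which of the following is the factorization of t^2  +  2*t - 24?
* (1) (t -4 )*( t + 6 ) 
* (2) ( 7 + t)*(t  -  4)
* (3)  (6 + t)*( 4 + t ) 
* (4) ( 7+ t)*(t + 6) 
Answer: 1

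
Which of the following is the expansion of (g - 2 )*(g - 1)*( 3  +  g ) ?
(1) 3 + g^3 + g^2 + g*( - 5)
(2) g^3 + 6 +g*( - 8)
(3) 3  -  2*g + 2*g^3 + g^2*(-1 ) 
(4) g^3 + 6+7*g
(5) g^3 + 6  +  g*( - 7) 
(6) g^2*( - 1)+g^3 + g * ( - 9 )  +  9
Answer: 5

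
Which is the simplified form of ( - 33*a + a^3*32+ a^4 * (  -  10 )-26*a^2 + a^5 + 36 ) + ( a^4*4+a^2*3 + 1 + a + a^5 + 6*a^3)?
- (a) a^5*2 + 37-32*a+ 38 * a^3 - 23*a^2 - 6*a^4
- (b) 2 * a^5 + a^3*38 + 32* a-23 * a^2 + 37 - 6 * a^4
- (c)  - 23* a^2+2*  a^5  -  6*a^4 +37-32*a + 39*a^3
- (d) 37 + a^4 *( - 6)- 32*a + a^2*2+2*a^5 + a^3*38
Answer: a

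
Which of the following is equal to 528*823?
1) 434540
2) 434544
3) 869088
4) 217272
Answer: 2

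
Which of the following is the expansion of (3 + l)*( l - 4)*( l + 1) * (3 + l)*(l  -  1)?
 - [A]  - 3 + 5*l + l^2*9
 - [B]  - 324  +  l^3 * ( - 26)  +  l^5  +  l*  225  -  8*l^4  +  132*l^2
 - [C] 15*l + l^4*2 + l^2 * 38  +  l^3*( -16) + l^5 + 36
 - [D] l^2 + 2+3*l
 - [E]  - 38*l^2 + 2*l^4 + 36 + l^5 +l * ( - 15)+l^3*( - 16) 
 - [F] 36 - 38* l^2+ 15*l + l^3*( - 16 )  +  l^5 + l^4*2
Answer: F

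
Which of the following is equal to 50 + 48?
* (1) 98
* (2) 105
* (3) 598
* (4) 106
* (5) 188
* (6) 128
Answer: 1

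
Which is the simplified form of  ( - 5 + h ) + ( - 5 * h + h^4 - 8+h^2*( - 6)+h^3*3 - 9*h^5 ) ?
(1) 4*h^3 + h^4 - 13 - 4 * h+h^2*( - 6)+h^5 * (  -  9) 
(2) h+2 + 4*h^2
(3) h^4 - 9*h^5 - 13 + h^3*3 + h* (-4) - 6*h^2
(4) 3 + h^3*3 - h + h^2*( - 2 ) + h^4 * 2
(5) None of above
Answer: 3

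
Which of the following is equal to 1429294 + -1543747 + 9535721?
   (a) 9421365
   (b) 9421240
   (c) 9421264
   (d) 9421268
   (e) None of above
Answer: d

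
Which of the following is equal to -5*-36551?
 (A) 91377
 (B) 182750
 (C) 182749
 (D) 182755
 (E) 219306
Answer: D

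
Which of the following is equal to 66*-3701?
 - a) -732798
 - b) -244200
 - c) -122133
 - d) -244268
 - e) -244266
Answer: e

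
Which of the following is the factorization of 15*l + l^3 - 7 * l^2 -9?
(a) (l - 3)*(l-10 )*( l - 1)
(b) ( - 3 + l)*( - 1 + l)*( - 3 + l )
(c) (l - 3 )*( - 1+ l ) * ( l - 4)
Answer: b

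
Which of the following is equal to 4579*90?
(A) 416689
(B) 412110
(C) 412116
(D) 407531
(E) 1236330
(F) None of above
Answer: B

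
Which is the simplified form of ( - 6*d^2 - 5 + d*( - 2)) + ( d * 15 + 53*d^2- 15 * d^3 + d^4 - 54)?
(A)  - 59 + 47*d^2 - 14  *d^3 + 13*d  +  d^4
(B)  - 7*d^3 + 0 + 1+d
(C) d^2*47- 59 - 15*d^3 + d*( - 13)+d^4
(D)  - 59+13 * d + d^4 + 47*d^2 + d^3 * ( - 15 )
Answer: D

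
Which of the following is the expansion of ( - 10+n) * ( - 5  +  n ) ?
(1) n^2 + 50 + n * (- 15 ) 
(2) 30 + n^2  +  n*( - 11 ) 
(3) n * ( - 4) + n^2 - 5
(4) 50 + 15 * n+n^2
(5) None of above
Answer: 1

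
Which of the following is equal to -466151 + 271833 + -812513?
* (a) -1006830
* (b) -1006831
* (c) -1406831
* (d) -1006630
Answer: b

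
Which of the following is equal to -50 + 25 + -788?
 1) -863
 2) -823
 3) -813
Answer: 3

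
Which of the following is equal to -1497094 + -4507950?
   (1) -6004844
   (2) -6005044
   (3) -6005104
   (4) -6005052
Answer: 2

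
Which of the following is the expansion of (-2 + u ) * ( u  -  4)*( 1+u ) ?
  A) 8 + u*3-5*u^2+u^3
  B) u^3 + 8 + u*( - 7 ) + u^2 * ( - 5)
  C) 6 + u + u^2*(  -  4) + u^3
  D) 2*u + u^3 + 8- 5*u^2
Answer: D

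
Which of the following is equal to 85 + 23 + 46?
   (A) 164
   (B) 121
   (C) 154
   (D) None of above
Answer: C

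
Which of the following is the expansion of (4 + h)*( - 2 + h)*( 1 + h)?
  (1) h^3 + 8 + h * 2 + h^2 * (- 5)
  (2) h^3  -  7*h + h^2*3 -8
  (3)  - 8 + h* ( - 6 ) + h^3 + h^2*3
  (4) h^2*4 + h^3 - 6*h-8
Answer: 3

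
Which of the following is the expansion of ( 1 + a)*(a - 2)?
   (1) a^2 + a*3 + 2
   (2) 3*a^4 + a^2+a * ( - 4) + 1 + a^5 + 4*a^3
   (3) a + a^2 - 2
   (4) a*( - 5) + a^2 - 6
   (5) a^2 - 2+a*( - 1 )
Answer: 5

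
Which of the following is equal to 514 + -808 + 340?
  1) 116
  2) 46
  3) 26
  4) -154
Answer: 2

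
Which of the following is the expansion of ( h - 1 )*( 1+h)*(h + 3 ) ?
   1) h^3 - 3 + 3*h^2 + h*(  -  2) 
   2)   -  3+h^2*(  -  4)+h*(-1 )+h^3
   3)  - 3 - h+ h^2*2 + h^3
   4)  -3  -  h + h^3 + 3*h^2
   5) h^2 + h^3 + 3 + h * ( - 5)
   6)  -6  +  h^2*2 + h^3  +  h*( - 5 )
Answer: 4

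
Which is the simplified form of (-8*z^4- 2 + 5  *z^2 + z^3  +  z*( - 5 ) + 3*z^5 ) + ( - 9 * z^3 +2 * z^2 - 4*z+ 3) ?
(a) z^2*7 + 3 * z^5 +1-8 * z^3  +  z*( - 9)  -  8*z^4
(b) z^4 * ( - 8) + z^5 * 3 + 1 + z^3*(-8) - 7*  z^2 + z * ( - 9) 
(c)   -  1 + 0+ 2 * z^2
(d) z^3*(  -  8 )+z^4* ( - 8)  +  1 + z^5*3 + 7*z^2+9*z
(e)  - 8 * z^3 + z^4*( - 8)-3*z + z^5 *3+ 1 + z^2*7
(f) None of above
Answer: a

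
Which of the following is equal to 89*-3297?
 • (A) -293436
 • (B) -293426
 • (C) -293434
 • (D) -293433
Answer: D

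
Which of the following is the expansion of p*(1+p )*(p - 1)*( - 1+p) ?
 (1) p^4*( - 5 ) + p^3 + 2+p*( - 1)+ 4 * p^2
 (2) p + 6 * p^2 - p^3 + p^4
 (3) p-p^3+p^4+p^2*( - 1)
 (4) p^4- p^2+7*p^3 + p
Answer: 3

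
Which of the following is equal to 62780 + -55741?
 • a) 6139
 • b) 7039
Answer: b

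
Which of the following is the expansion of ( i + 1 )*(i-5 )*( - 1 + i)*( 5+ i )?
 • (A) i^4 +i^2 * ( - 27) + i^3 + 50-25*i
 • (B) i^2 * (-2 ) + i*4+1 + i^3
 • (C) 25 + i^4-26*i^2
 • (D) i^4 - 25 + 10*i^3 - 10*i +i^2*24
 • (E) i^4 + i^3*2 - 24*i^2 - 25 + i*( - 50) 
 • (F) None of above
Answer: C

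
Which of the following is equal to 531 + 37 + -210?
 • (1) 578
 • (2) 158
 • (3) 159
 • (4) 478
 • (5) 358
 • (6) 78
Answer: 5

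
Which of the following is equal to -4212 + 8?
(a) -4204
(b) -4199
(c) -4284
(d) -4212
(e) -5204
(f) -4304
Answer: a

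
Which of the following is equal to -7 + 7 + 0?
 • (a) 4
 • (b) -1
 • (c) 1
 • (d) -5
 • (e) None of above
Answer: e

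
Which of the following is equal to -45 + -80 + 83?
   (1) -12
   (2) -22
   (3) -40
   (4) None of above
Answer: 4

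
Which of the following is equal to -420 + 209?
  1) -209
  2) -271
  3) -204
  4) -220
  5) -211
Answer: 5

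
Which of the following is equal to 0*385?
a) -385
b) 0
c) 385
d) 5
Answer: b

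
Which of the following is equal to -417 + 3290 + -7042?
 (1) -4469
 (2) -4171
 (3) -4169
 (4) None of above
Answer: 3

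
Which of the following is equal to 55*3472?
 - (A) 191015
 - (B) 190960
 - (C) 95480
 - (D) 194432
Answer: B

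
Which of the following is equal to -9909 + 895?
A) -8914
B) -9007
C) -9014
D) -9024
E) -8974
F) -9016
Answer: C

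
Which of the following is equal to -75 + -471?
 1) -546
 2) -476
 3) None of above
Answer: 1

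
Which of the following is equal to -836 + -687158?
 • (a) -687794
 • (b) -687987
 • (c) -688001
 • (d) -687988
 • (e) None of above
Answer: e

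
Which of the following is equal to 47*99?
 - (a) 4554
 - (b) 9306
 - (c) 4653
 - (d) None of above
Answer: c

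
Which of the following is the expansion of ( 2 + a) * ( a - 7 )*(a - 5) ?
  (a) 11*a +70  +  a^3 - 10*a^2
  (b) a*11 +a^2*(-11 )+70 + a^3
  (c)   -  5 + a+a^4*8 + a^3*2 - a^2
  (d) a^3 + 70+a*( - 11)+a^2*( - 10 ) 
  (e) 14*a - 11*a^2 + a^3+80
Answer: a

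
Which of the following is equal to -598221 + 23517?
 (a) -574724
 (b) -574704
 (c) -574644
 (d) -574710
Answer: b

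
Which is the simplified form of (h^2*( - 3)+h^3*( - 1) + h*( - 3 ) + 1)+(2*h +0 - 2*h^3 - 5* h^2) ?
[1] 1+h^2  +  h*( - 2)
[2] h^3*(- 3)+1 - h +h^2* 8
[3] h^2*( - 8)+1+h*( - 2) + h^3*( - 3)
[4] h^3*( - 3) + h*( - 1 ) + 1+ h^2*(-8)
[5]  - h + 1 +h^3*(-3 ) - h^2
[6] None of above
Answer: 4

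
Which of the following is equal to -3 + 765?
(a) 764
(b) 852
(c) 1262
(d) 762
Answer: d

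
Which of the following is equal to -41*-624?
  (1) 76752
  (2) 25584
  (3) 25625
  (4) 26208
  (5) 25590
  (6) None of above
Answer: 2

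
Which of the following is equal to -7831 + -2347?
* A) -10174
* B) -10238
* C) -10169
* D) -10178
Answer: D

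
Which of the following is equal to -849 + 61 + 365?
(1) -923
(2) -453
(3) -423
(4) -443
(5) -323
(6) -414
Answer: 3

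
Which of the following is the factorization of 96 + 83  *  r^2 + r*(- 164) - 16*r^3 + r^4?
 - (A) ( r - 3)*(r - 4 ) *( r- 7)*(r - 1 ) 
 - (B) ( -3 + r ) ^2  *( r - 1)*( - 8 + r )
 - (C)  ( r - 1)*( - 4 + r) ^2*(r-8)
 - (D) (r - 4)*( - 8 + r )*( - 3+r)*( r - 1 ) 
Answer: D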